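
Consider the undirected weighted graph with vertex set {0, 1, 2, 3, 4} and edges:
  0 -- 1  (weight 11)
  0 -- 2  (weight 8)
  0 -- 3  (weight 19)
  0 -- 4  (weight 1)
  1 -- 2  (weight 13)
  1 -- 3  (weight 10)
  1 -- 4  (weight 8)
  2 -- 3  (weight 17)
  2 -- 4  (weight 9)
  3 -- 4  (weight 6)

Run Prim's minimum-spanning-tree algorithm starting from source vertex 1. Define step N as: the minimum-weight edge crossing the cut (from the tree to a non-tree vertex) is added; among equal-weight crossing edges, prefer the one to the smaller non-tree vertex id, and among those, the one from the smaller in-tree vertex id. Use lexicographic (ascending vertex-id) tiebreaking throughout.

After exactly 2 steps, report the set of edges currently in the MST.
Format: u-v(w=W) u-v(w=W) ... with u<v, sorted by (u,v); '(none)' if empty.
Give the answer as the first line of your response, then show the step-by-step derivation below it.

0-4(w=1) 1-4(w=8)

step 1: add edge 1-4 (w=8); MST = {1-4(w=8)}
step 2: add edge 0-4 (w=1); MST = {0-4(w=1) 1-4(w=8)}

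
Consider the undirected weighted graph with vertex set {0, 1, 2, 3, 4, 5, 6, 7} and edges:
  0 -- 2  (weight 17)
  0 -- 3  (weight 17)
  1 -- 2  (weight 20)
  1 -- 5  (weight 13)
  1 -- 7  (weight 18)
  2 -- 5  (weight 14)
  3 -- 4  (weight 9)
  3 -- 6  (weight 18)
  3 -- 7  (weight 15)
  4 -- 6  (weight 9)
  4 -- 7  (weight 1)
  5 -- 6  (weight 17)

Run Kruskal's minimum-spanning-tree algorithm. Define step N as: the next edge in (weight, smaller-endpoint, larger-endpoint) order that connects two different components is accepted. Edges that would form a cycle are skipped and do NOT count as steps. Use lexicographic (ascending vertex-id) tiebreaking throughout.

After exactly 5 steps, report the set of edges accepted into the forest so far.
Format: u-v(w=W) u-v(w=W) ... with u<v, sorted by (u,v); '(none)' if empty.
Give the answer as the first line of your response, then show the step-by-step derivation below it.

1-5(w=13) 2-5(w=14) 3-4(w=9) 4-6(w=9) 4-7(w=1)

step 1: add edge 4-7 (w=1); MST = {4-7(w=1)}
step 2: add edge 3-4 (w=9); MST = {3-4(w=9) 4-7(w=1)}
step 3: add edge 4-6 (w=9); MST = {3-4(w=9) 4-6(w=9) 4-7(w=1)}
step 4: add edge 1-5 (w=13); MST = {1-5(w=13) 3-4(w=9) 4-6(w=9) 4-7(w=1)}
step 5: add edge 2-5 (w=14); MST = {1-5(w=13) 2-5(w=14) 3-4(w=9) 4-6(w=9) 4-7(w=1)}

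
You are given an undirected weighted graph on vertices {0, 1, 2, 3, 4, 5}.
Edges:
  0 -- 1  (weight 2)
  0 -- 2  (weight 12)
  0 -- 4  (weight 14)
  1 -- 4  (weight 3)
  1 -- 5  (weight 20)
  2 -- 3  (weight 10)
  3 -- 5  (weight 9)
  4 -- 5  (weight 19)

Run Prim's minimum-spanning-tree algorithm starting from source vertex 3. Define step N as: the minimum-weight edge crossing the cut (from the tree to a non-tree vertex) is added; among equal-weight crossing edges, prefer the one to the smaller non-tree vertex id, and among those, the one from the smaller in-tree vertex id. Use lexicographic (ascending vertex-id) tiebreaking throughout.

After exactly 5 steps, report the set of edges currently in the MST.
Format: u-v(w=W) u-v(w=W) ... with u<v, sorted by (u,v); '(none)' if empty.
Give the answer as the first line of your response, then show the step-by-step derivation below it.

0-1(w=2) 0-2(w=12) 1-4(w=3) 2-3(w=10) 3-5(w=9)

step 1: add edge 3-5 (w=9); MST = {3-5(w=9)}
step 2: add edge 2-3 (w=10); MST = {2-3(w=10) 3-5(w=9)}
step 3: add edge 0-2 (w=12); MST = {0-2(w=12) 2-3(w=10) 3-5(w=9)}
step 4: add edge 0-1 (w=2); MST = {0-1(w=2) 0-2(w=12) 2-3(w=10) 3-5(w=9)}
step 5: add edge 1-4 (w=3); MST = {0-1(w=2) 0-2(w=12) 1-4(w=3) 2-3(w=10) 3-5(w=9)}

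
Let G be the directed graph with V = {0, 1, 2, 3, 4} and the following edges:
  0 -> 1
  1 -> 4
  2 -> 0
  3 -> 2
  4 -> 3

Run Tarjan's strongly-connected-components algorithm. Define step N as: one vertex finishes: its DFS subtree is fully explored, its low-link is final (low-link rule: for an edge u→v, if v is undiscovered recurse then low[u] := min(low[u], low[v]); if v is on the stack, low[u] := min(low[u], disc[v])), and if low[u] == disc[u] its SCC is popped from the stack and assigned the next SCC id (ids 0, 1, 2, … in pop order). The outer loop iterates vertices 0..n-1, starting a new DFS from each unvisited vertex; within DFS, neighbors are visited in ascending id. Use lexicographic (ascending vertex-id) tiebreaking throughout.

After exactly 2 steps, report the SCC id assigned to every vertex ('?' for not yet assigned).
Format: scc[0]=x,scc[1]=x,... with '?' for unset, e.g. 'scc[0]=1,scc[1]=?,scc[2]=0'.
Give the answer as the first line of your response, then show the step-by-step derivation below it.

scc[0]=?,scc[1]=?,scc[2]=?,scc[3]=?,scc[4]=?

step 1: low=(low[0]=0,low[1]=1,low[2]=0,low[3]=3,low[4]=2); scc=(scc[0]=?,scc[1]=?,scc[2]=?,scc[3]=?,scc[4]=?)
step 2: low=(low[0]=0,low[1]=1,low[2]=0,low[3]=0,low[4]=2); scc=(scc[0]=?,scc[1]=?,scc[2]=?,scc[3]=?,scc[4]=?)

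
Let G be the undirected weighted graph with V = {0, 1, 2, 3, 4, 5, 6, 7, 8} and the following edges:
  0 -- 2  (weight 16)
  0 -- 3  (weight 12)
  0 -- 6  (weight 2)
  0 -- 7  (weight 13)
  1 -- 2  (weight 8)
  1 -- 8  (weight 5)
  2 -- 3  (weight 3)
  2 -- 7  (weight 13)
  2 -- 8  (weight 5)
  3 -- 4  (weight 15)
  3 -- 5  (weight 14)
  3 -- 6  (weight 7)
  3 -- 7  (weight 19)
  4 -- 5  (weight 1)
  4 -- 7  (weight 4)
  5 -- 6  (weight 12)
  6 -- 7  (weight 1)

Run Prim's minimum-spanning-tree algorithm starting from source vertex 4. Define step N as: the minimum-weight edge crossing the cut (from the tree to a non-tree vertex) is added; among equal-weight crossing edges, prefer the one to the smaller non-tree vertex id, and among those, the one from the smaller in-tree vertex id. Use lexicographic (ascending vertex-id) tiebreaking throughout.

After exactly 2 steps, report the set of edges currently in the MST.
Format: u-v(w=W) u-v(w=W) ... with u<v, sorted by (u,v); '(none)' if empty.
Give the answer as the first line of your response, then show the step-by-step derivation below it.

4-5(w=1) 4-7(w=4)

step 1: add edge 4-5 (w=1); MST = {4-5(w=1)}
step 2: add edge 4-7 (w=4); MST = {4-5(w=1) 4-7(w=4)}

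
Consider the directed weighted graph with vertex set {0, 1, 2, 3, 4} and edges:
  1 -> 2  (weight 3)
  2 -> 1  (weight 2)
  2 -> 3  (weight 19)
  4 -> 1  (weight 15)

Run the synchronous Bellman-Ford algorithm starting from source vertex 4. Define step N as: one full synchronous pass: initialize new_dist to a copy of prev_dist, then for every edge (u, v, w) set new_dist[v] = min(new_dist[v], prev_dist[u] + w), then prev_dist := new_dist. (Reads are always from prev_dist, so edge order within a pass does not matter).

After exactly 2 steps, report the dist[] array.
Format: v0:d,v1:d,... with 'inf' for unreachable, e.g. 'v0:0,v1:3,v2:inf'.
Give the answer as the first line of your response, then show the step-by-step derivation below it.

v0:inf,v1:15,v2:18,v3:inf,v4:0

step 1: dist = v0:inf,v1:15,v2:inf,v3:inf,v4:0
step 2: dist = v0:inf,v1:15,v2:18,v3:inf,v4:0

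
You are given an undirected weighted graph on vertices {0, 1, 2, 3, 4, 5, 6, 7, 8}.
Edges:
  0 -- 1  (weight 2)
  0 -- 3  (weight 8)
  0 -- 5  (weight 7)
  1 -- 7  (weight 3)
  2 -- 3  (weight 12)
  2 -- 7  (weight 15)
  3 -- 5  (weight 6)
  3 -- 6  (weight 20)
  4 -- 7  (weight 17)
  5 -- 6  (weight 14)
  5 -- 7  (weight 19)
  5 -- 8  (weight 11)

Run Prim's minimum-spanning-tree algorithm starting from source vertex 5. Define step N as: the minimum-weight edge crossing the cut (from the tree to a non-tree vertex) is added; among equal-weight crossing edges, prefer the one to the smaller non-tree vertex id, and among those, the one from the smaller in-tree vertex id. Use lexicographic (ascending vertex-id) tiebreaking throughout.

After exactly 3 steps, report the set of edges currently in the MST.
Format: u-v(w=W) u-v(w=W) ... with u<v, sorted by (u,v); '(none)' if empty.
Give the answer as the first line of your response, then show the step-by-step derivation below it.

0-1(w=2) 0-5(w=7) 3-5(w=6)

step 1: add edge 3-5 (w=6); MST = {3-5(w=6)}
step 2: add edge 0-5 (w=7); MST = {0-5(w=7) 3-5(w=6)}
step 3: add edge 0-1 (w=2); MST = {0-1(w=2) 0-5(w=7) 3-5(w=6)}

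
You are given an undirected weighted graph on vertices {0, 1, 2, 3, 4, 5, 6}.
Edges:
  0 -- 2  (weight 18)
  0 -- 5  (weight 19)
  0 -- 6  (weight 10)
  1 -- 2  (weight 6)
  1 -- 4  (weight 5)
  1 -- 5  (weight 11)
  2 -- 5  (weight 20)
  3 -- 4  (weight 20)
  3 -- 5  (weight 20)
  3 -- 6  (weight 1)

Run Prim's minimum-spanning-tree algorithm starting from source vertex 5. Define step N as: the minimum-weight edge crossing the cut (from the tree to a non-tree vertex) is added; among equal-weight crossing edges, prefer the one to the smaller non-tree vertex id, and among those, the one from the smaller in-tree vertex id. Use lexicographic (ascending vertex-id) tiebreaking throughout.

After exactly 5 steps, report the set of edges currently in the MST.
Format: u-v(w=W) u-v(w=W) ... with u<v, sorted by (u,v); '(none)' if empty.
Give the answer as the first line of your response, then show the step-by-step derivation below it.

0-2(w=18) 0-6(w=10) 1-2(w=6) 1-4(w=5) 1-5(w=11)

step 1: add edge 1-5 (w=11); MST = {1-5(w=11)}
step 2: add edge 1-4 (w=5); MST = {1-4(w=5) 1-5(w=11)}
step 3: add edge 1-2 (w=6); MST = {1-2(w=6) 1-4(w=5) 1-5(w=11)}
step 4: add edge 0-2 (w=18); MST = {0-2(w=18) 1-2(w=6) 1-4(w=5) 1-5(w=11)}
step 5: add edge 0-6 (w=10); MST = {0-2(w=18) 0-6(w=10) 1-2(w=6) 1-4(w=5) 1-5(w=11)}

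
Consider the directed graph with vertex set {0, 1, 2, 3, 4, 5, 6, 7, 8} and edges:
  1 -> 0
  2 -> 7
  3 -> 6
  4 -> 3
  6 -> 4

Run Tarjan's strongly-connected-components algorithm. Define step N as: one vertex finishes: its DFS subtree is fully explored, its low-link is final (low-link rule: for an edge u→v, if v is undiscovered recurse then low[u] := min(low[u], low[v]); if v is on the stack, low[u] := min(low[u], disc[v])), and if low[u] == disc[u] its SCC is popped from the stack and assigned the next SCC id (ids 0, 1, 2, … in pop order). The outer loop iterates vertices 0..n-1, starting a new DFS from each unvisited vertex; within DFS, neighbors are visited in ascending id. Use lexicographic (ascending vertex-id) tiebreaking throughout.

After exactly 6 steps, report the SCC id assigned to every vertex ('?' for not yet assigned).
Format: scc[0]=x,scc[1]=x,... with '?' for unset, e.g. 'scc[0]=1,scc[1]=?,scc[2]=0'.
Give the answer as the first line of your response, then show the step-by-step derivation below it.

scc[0]=0,scc[1]=1,scc[2]=3,scc[3]=?,scc[4]=?,scc[5]=?,scc[6]=?,scc[7]=2,scc[8]=?

step 1: low=(low[0]=0,low[1]=?,low[2]=?,low[3]=?,low[4]=?,low[5]=?,low[6]=?,low[7]=?,low[8]=?); scc=(scc[0]=0,scc[1]=?,scc[2]=?,scc[3]=?,scc[4]=?,scc[5]=?,scc[6]=?,scc[7]=?,scc[8]=?)
step 2: low=(low[0]=0,low[1]=1,low[2]=?,low[3]=?,low[4]=?,low[5]=?,low[6]=?,low[7]=?,low[8]=?); scc=(scc[0]=0,scc[1]=1,scc[2]=?,scc[3]=?,scc[4]=?,scc[5]=?,scc[6]=?,scc[7]=?,scc[8]=?)
step 3: low=(low[0]=0,low[1]=1,low[2]=2,low[3]=?,low[4]=?,low[5]=?,low[6]=?,low[7]=3,low[8]=?); scc=(scc[0]=0,scc[1]=1,scc[2]=?,scc[3]=?,scc[4]=?,scc[5]=?,scc[6]=?,scc[7]=2,scc[8]=?)
step 4: low=(low[0]=0,low[1]=1,low[2]=2,low[3]=?,low[4]=?,low[5]=?,low[6]=?,low[7]=3,low[8]=?); scc=(scc[0]=0,scc[1]=1,scc[2]=3,scc[3]=?,scc[4]=?,scc[5]=?,scc[6]=?,scc[7]=2,scc[8]=?)
step 5: low=(low[0]=0,low[1]=1,low[2]=2,low[3]=4,low[4]=4,low[5]=?,low[6]=5,low[7]=3,low[8]=?); scc=(scc[0]=0,scc[1]=1,scc[2]=3,scc[3]=?,scc[4]=?,scc[5]=?,scc[6]=?,scc[7]=2,scc[8]=?)
step 6: low=(low[0]=0,low[1]=1,low[2]=2,low[3]=4,low[4]=4,low[5]=?,low[6]=4,low[7]=3,low[8]=?); scc=(scc[0]=0,scc[1]=1,scc[2]=3,scc[3]=?,scc[4]=?,scc[5]=?,scc[6]=?,scc[7]=2,scc[8]=?)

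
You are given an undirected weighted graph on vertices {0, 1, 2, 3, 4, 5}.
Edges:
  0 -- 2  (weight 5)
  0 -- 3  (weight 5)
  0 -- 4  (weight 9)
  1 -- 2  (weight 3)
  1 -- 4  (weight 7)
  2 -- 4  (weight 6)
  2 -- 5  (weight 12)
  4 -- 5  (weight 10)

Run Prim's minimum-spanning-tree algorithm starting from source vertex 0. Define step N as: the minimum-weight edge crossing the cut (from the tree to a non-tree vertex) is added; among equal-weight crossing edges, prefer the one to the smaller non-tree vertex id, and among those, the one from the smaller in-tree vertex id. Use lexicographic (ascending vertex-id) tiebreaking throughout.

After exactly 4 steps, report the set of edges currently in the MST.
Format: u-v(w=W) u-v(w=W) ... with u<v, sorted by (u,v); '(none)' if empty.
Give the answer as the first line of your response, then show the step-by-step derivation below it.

0-2(w=5) 0-3(w=5) 1-2(w=3) 2-4(w=6)

step 1: add edge 0-2 (w=5); MST = {0-2(w=5)}
step 2: add edge 1-2 (w=3); MST = {0-2(w=5) 1-2(w=3)}
step 3: add edge 0-3 (w=5); MST = {0-2(w=5) 0-3(w=5) 1-2(w=3)}
step 4: add edge 2-4 (w=6); MST = {0-2(w=5) 0-3(w=5) 1-2(w=3) 2-4(w=6)}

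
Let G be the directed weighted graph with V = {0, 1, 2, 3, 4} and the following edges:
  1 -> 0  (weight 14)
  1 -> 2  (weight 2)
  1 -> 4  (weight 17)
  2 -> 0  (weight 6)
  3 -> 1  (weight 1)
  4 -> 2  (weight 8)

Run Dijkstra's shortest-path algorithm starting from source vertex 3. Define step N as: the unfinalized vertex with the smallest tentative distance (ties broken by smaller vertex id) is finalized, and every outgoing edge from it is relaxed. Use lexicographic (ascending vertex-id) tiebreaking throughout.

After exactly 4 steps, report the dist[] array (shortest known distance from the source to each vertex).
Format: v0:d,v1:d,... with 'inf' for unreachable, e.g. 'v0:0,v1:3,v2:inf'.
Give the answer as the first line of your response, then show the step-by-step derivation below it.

v0:9,v1:1,v2:3,v3:0,v4:18

step 1: dist = v0:inf,v1:1,v2:inf,v3:0,v4:inf
step 2: dist = v0:15,v1:1,v2:3,v3:0,v4:18
step 3: dist = v0:9,v1:1,v2:3,v3:0,v4:18
step 4: dist = v0:9,v1:1,v2:3,v3:0,v4:18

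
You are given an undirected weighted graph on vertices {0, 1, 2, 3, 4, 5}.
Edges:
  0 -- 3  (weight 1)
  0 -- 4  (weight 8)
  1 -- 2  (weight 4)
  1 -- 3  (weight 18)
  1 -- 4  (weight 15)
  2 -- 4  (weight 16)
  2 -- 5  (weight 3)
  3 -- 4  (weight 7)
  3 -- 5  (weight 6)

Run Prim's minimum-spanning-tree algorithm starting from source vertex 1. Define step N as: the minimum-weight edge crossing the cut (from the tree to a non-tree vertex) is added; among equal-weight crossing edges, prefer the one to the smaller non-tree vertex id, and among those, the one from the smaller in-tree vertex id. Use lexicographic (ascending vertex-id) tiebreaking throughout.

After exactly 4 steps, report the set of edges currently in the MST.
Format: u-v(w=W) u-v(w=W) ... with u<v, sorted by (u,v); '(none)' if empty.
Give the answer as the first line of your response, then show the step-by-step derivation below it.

0-3(w=1) 1-2(w=4) 2-5(w=3) 3-5(w=6)

step 1: add edge 1-2 (w=4); MST = {1-2(w=4)}
step 2: add edge 2-5 (w=3); MST = {1-2(w=4) 2-5(w=3)}
step 3: add edge 3-5 (w=6); MST = {1-2(w=4) 2-5(w=3) 3-5(w=6)}
step 4: add edge 0-3 (w=1); MST = {0-3(w=1) 1-2(w=4) 2-5(w=3) 3-5(w=6)}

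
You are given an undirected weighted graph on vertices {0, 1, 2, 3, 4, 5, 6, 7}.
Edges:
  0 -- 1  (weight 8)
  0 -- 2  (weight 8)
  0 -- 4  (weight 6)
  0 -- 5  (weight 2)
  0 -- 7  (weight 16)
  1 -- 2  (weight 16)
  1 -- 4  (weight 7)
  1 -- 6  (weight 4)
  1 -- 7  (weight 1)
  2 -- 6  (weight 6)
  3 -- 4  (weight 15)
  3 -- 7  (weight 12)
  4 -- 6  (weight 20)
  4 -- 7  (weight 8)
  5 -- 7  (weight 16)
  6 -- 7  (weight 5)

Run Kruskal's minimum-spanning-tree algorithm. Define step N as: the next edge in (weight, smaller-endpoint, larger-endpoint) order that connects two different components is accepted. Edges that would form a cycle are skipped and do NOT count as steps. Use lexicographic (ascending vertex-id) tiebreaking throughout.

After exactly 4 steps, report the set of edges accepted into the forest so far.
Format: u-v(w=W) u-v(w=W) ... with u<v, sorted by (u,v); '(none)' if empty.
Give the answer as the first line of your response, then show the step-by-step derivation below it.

0-4(w=6) 0-5(w=2) 1-6(w=4) 1-7(w=1)

step 1: add edge 1-7 (w=1); MST = {1-7(w=1)}
step 2: add edge 0-5 (w=2); MST = {0-5(w=2) 1-7(w=1)}
step 3: add edge 1-6 (w=4); MST = {0-5(w=2) 1-6(w=4) 1-7(w=1)}
step 4: add edge 0-4 (w=6); MST = {0-4(w=6) 0-5(w=2) 1-6(w=4) 1-7(w=1)}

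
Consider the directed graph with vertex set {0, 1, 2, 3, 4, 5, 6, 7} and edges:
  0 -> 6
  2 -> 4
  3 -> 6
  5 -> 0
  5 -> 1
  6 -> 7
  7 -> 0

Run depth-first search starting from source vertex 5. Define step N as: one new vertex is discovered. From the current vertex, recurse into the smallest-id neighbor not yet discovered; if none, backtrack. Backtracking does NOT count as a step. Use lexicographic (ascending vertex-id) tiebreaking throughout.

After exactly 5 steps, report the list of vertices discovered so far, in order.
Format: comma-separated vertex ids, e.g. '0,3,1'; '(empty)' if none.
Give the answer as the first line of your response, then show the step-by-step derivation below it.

5,0,6,7,1

step 1: discover 5; path=5; order=5
step 2: discover 0; path=5>0; order=5,0
step 3: discover 6; path=5>0>6; order=5,0,6
step 4: discover 7; path=5>0>6>7; order=5,0,6,7
step 5: discover 1; path=5>1; order=5,0,6,7,1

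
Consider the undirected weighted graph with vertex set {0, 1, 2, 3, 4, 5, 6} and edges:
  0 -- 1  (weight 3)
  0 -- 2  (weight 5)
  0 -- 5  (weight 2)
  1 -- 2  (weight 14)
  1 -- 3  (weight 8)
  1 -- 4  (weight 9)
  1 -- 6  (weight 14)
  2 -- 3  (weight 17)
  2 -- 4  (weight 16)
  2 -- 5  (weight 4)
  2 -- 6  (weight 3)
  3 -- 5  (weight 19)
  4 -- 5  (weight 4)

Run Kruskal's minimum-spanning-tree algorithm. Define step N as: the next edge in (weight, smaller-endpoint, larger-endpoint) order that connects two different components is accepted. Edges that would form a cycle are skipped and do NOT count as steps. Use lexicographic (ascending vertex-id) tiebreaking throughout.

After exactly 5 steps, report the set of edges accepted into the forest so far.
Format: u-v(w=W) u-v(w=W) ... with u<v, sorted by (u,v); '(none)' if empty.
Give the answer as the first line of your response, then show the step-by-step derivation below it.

0-1(w=3) 0-5(w=2) 2-5(w=4) 2-6(w=3) 4-5(w=4)

step 1: add edge 0-5 (w=2); MST = {0-5(w=2)}
step 2: add edge 0-1 (w=3); MST = {0-1(w=3) 0-5(w=2)}
step 3: add edge 2-6 (w=3); MST = {0-1(w=3) 0-5(w=2) 2-6(w=3)}
step 4: add edge 2-5 (w=4); MST = {0-1(w=3) 0-5(w=2) 2-5(w=4) 2-6(w=3)}
step 5: add edge 4-5 (w=4); MST = {0-1(w=3) 0-5(w=2) 2-5(w=4) 2-6(w=3) 4-5(w=4)}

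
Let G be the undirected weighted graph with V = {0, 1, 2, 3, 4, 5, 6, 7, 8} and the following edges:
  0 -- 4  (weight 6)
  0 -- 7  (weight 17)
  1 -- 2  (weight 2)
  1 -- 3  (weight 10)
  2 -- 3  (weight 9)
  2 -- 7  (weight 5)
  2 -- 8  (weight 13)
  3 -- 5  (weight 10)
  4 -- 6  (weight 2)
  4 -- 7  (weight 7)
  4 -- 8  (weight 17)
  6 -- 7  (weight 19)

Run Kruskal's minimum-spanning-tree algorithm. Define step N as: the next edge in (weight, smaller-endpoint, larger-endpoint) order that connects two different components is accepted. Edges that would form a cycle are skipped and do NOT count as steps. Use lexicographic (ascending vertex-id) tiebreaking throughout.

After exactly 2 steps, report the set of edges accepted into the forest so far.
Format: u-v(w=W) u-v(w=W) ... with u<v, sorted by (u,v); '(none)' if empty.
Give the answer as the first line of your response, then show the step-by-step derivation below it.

1-2(w=2) 4-6(w=2)

step 1: add edge 1-2 (w=2); MST = {1-2(w=2)}
step 2: add edge 4-6 (w=2); MST = {1-2(w=2) 4-6(w=2)}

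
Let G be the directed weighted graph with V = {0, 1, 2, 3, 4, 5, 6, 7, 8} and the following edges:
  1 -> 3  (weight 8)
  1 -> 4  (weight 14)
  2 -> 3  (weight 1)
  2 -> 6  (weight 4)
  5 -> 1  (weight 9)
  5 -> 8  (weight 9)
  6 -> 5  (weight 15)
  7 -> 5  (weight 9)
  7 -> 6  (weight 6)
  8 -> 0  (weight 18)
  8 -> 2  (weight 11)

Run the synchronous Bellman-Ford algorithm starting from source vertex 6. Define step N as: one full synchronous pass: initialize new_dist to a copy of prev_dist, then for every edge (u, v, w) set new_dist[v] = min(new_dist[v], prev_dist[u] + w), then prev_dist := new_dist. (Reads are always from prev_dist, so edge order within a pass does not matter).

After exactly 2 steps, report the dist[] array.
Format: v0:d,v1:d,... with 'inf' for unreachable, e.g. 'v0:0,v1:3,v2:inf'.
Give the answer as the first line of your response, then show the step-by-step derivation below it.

v0:inf,v1:24,v2:inf,v3:inf,v4:inf,v5:15,v6:0,v7:inf,v8:24

step 1: dist = v0:inf,v1:inf,v2:inf,v3:inf,v4:inf,v5:15,v6:0,v7:inf,v8:inf
step 2: dist = v0:inf,v1:24,v2:inf,v3:inf,v4:inf,v5:15,v6:0,v7:inf,v8:24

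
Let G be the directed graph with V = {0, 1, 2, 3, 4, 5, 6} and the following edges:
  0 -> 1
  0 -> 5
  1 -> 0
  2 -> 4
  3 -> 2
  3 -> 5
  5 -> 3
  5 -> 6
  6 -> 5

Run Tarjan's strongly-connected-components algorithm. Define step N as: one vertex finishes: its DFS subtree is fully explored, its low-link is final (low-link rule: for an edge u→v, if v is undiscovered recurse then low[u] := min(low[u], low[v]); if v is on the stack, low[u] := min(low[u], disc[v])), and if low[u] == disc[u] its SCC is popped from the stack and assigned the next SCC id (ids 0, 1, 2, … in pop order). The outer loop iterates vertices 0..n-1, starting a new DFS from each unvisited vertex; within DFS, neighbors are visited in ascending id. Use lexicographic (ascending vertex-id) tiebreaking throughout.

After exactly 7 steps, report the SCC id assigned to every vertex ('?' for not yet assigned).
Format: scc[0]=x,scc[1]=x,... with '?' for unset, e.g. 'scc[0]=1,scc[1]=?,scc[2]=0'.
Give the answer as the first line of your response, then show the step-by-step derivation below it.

scc[0]=3,scc[1]=3,scc[2]=1,scc[3]=2,scc[4]=0,scc[5]=2,scc[6]=2

step 1: low=(low[0]=0,low[1]=0,low[2]=?,low[3]=?,low[4]=?,low[5]=?,low[6]=?); scc=(scc[0]=?,scc[1]=?,scc[2]=?,scc[3]=?,scc[4]=?,scc[5]=?,scc[6]=?)
step 2: low=(low[0]=0,low[1]=0,low[2]=4,low[3]=3,low[4]=5,low[5]=2,low[6]=?); scc=(scc[0]=?,scc[1]=?,scc[2]=?,scc[3]=?,scc[4]=0,scc[5]=?,scc[6]=?)
step 3: low=(low[0]=0,low[1]=0,low[2]=4,low[3]=3,low[4]=5,low[5]=2,low[6]=?); scc=(scc[0]=?,scc[1]=?,scc[2]=1,scc[3]=?,scc[4]=0,scc[5]=?,scc[6]=?)
step 4: low=(low[0]=0,low[1]=0,low[2]=4,low[3]=2,low[4]=5,low[5]=2,low[6]=?); scc=(scc[0]=?,scc[1]=?,scc[2]=1,scc[3]=?,scc[4]=0,scc[5]=?,scc[6]=?)
step 5: low=(low[0]=0,low[1]=0,low[2]=4,low[3]=2,low[4]=5,low[5]=2,low[6]=2); scc=(scc[0]=?,scc[1]=?,scc[2]=1,scc[3]=?,scc[4]=0,scc[5]=?,scc[6]=?)
step 6: low=(low[0]=0,low[1]=0,low[2]=4,low[3]=2,low[4]=5,low[5]=2,low[6]=2); scc=(scc[0]=?,scc[1]=?,scc[2]=1,scc[3]=2,scc[4]=0,scc[5]=2,scc[6]=2)
step 7: low=(low[0]=0,low[1]=0,low[2]=4,low[3]=2,low[4]=5,low[5]=2,low[6]=2); scc=(scc[0]=3,scc[1]=3,scc[2]=1,scc[3]=2,scc[4]=0,scc[5]=2,scc[6]=2)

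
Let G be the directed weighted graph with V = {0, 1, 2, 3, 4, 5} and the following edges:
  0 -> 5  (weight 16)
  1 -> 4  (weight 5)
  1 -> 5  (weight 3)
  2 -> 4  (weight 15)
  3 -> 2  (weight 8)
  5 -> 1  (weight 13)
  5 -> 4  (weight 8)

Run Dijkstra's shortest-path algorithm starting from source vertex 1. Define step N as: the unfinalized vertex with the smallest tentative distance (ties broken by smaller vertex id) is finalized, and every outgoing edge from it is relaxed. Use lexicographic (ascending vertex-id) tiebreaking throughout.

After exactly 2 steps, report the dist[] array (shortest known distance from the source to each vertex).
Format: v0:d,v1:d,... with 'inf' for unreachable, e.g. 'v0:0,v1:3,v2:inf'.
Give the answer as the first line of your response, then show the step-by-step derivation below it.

v0:inf,v1:0,v2:inf,v3:inf,v4:5,v5:3

step 1: dist = v0:inf,v1:0,v2:inf,v3:inf,v4:5,v5:3
step 2: dist = v0:inf,v1:0,v2:inf,v3:inf,v4:5,v5:3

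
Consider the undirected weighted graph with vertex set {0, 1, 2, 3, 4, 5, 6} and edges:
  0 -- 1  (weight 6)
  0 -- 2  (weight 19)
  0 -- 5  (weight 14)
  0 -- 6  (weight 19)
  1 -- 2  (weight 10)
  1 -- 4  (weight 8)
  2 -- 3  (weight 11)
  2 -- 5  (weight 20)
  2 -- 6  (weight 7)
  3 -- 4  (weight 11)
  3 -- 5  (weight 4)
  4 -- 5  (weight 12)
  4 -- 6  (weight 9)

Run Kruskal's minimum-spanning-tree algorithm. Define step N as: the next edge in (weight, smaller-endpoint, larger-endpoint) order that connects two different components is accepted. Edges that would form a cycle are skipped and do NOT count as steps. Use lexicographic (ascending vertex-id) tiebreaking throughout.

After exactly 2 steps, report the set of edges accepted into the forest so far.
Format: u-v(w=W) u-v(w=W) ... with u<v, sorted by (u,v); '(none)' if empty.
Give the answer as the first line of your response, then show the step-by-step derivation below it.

0-1(w=6) 3-5(w=4)

step 1: add edge 3-5 (w=4); MST = {3-5(w=4)}
step 2: add edge 0-1 (w=6); MST = {0-1(w=6) 3-5(w=4)}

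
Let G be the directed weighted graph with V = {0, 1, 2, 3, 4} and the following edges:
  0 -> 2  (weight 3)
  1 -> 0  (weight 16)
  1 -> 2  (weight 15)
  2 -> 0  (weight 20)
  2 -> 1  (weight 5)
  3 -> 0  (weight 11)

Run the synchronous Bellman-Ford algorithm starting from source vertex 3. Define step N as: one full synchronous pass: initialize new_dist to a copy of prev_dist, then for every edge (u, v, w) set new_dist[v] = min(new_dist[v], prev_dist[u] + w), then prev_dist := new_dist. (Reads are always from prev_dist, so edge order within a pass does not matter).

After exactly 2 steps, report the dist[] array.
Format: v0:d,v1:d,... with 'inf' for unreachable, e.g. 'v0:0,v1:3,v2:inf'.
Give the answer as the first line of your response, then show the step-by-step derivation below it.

v0:11,v1:inf,v2:14,v3:0,v4:inf

step 1: dist = v0:11,v1:inf,v2:inf,v3:0,v4:inf
step 2: dist = v0:11,v1:inf,v2:14,v3:0,v4:inf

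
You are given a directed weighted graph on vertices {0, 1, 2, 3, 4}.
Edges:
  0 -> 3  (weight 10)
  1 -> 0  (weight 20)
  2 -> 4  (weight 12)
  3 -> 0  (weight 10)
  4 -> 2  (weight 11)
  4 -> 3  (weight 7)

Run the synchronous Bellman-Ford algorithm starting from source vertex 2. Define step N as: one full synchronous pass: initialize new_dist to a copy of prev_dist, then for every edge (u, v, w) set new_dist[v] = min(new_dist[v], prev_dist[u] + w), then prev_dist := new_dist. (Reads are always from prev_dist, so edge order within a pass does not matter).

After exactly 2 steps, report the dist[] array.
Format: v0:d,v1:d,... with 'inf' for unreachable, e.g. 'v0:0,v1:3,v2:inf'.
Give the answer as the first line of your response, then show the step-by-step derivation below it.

v0:inf,v1:inf,v2:0,v3:19,v4:12

step 1: dist = v0:inf,v1:inf,v2:0,v3:inf,v4:12
step 2: dist = v0:inf,v1:inf,v2:0,v3:19,v4:12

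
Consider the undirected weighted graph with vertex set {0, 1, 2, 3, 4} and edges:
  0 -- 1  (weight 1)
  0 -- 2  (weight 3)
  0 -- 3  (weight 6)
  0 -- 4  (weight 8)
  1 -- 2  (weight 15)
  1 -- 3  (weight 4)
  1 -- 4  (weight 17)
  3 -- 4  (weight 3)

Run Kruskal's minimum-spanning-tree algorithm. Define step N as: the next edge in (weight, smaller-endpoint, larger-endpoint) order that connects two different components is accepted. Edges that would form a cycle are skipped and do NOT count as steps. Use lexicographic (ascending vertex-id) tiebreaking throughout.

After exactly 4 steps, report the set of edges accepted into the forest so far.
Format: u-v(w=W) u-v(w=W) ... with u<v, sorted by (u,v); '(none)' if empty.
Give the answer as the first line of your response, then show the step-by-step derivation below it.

0-1(w=1) 0-2(w=3) 1-3(w=4) 3-4(w=3)

step 1: add edge 0-1 (w=1); MST = {0-1(w=1)}
step 2: add edge 0-2 (w=3); MST = {0-1(w=1) 0-2(w=3)}
step 3: add edge 3-4 (w=3); MST = {0-1(w=1) 0-2(w=3) 3-4(w=3)}
step 4: add edge 1-3 (w=4); MST = {0-1(w=1) 0-2(w=3) 1-3(w=4) 3-4(w=3)}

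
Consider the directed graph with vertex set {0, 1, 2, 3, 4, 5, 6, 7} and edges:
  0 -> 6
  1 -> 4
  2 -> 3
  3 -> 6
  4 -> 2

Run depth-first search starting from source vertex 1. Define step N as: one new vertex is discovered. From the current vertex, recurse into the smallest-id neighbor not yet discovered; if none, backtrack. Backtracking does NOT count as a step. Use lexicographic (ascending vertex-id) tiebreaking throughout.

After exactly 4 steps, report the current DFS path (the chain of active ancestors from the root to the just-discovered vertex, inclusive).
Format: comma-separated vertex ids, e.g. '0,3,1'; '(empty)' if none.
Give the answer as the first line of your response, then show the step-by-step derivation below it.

1,4,2,3

step 1: discover 1; path=1; order=1
step 2: discover 4; path=1>4; order=1,4
step 3: discover 2; path=1>4>2; order=1,4,2
step 4: discover 3; path=1>4>2>3; order=1,4,2,3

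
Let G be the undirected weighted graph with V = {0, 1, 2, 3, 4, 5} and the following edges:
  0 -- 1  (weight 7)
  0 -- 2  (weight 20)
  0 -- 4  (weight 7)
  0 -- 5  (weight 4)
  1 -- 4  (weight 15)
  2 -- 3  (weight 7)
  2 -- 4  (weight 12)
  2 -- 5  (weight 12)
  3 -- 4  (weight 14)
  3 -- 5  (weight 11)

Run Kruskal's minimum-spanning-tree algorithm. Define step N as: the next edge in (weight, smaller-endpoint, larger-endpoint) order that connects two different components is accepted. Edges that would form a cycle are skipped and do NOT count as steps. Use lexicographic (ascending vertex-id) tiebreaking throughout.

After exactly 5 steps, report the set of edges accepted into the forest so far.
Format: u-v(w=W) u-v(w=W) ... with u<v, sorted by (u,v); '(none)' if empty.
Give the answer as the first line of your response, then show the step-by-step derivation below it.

0-1(w=7) 0-4(w=7) 0-5(w=4) 2-3(w=7) 3-5(w=11)

step 1: add edge 0-5 (w=4); MST = {0-5(w=4)}
step 2: add edge 0-1 (w=7); MST = {0-1(w=7) 0-5(w=4)}
step 3: add edge 0-4 (w=7); MST = {0-1(w=7) 0-4(w=7) 0-5(w=4)}
step 4: add edge 2-3 (w=7); MST = {0-1(w=7) 0-4(w=7) 0-5(w=4) 2-3(w=7)}
step 5: add edge 3-5 (w=11); MST = {0-1(w=7) 0-4(w=7) 0-5(w=4) 2-3(w=7) 3-5(w=11)}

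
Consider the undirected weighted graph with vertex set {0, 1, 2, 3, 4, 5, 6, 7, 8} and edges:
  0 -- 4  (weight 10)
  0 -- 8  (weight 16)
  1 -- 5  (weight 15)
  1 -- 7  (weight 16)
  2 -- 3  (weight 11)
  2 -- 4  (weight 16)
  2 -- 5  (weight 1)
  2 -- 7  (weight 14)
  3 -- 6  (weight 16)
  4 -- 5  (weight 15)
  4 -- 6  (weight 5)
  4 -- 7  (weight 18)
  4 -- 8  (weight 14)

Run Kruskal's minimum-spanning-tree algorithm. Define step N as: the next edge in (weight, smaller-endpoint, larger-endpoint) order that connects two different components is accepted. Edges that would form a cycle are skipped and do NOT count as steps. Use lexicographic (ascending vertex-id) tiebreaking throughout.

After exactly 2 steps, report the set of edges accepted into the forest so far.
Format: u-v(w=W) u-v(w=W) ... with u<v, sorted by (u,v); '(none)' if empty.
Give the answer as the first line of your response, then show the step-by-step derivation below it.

2-5(w=1) 4-6(w=5)

step 1: add edge 2-5 (w=1); MST = {2-5(w=1)}
step 2: add edge 4-6 (w=5); MST = {2-5(w=1) 4-6(w=5)}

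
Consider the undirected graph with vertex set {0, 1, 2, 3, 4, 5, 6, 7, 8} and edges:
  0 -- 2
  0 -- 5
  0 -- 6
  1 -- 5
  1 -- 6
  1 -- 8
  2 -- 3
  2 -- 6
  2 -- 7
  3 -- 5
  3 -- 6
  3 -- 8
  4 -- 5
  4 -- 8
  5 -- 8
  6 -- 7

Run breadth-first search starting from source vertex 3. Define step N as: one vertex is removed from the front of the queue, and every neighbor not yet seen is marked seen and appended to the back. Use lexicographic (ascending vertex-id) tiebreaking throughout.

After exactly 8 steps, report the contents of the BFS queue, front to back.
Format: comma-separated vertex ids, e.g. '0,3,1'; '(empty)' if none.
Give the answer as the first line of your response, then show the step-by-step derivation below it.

4

step 1: dequeue 3; queue=[2,5,6,8]; order=3
step 2: dequeue 2; queue=[5,6,8,0,7]; order=3,2
step 3: dequeue 5; queue=[6,8,0,7,1,4]; order=3,2,5
step 4: dequeue 6; queue=[8,0,7,1,4]; order=3,2,5,6
step 5: dequeue 8; queue=[0,7,1,4]; order=3,2,5,6,8
step 6: dequeue 0; queue=[7,1,4]; order=3,2,5,6,8,0
step 7: dequeue 7; queue=[1,4]; order=3,2,5,6,8,0,7
step 8: dequeue 1; queue=[4]; order=3,2,5,6,8,0,7,1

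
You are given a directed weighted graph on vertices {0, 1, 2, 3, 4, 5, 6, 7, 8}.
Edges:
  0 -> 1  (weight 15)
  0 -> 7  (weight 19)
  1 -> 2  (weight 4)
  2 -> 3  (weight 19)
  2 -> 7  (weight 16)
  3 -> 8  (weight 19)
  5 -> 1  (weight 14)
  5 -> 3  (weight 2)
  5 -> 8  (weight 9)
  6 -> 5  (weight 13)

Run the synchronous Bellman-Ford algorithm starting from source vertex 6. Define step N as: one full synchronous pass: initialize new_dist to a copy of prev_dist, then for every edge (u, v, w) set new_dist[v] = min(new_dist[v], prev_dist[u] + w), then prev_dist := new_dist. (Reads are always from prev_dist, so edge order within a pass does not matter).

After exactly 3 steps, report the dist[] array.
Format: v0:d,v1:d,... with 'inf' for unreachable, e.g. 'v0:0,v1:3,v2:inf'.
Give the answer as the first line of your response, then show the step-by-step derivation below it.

v0:inf,v1:27,v2:31,v3:15,v4:inf,v5:13,v6:0,v7:inf,v8:22

step 1: dist = v0:inf,v1:inf,v2:inf,v3:inf,v4:inf,v5:13,v6:0,v7:inf,v8:inf
step 2: dist = v0:inf,v1:27,v2:inf,v3:15,v4:inf,v5:13,v6:0,v7:inf,v8:22
step 3: dist = v0:inf,v1:27,v2:31,v3:15,v4:inf,v5:13,v6:0,v7:inf,v8:22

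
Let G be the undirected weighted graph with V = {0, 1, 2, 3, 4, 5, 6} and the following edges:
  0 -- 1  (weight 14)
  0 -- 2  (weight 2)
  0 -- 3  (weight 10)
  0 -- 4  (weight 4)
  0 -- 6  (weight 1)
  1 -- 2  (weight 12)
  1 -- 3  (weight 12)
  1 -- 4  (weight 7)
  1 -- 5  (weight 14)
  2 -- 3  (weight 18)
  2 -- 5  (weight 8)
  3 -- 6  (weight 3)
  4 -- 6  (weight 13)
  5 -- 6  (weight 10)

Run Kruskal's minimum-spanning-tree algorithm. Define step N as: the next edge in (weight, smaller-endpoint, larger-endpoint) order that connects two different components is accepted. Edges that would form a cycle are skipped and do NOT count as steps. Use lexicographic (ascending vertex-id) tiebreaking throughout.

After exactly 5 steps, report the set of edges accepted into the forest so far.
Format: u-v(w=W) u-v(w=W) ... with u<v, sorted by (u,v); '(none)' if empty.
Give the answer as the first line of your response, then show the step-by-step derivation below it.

0-2(w=2) 0-4(w=4) 0-6(w=1) 1-4(w=7) 3-6(w=3)

step 1: add edge 0-6 (w=1); MST = {0-6(w=1)}
step 2: add edge 0-2 (w=2); MST = {0-2(w=2) 0-6(w=1)}
step 3: add edge 3-6 (w=3); MST = {0-2(w=2) 0-6(w=1) 3-6(w=3)}
step 4: add edge 0-4 (w=4); MST = {0-2(w=2) 0-4(w=4) 0-6(w=1) 3-6(w=3)}
step 5: add edge 1-4 (w=7); MST = {0-2(w=2) 0-4(w=4) 0-6(w=1) 1-4(w=7) 3-6(w=3)}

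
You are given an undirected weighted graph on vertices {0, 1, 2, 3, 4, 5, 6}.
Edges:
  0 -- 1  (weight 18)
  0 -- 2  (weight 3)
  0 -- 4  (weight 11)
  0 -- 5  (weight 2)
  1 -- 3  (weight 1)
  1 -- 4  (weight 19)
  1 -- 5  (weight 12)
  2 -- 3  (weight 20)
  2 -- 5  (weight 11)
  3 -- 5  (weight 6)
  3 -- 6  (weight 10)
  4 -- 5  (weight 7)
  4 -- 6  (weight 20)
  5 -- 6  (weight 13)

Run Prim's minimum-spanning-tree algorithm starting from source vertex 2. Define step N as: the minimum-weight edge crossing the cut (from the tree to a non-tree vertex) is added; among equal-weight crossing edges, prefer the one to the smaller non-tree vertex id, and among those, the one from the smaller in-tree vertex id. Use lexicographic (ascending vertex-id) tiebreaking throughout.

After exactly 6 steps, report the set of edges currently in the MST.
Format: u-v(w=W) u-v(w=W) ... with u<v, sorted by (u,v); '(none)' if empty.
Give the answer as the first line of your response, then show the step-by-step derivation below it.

0-2(w=3) 0-5(w=2) 1-3(w=1) 3-5(w=6) 3-6(w=10) 4-5(w=7)

step 1: add edge 0-2 (w=3); MST = {0-2(w=3)}
step 2: add edge 0-5 (w=2); MST = {0-2(w=3) 0-5(w=2)}
step 3: add edge 3-5 (w=6); MST = {0-2(w=3) 0-5(w=2) 3-5(w=6)}
step 4: add edge 1-3 (w=1); MST = {0-2(w=3) 0-5(w=2) 1-3(w=1) 3-5(w=6)}
step 5: add edge 4-5 (w=7); MST = {0-2(w=3) 0-5(w=2) 1-3(w=1) 3-5(w=6) 4-5(w=7)}
step 6: add edge 3-6 (w=10); MST = {0-2(w=3) 0-5(w=2) 1-3(w=1) 3-5(w=6) 3-6(w=10) 4-5(w=7)}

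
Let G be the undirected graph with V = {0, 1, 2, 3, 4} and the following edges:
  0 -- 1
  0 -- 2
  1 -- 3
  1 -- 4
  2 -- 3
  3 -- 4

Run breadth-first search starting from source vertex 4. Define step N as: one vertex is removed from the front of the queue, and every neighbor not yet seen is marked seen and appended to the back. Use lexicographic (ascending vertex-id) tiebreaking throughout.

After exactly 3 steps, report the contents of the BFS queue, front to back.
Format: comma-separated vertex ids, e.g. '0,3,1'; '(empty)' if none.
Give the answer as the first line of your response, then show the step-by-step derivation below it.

0,2

step 1: dequeue 4; queue=[1,3]; order=4
step 2: dequeue 1; queue=[3,0]; order=4,1
step 3: dequeue 3; queue=[0,2]; order=4,1,3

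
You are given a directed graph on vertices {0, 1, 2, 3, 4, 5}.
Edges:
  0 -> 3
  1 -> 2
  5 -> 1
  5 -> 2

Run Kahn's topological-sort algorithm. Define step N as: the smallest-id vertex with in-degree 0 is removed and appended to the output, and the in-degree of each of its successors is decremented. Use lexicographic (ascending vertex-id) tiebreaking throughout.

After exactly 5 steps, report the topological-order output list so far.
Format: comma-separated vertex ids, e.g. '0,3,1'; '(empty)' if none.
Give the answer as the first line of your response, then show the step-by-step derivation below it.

0,3,4,5,1

step 1: output 0; order=[0]; indeg=(0,1,2,0,0,0)
step 2: output 3; order=[0,3]; indeg=(0,1,2,0,0,0)
step 3: output 4; order=[0,3,4]; indeg=(0,1,2,0,0,0)
step 4: output 5; order=[0,3,4,5]; indeg=(0,0,1,0,0,0)
step 5: output 1; order=[0,3,4,5,1]; indeg=(0,0,0,0,0,0)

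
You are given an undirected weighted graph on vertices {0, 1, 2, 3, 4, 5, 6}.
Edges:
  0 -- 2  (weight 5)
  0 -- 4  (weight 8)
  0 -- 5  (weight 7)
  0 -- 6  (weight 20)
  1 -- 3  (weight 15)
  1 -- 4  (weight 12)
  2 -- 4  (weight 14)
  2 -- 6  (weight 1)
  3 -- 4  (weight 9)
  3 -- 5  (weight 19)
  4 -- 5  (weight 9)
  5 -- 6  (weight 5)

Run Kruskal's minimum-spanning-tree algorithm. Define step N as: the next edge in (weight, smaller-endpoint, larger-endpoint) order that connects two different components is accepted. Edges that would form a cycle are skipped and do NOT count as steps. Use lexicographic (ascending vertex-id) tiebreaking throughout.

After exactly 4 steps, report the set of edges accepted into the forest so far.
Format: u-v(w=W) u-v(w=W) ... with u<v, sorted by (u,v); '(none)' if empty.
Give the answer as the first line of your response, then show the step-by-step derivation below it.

0-2(w=5) 0-4(w=8) 2-6(w=1) 5-6(w=5)

step 1: add edge 2-6 (w=1); MST = {2-6(w=1)}
step 2: add edge 0-2 (w=5); MST = {0-2(w=5) 2-6(w=1)}
step 3: add edge 5-6 (w=5); MST = {0-2(w=5) 2-6(w=1) 5-6(w=5)}
step 4: add edge 0-4 (w=8); MST = {0-2(w=5) 0-4(w=8) 2-6(w=1) 5-6(w=5)}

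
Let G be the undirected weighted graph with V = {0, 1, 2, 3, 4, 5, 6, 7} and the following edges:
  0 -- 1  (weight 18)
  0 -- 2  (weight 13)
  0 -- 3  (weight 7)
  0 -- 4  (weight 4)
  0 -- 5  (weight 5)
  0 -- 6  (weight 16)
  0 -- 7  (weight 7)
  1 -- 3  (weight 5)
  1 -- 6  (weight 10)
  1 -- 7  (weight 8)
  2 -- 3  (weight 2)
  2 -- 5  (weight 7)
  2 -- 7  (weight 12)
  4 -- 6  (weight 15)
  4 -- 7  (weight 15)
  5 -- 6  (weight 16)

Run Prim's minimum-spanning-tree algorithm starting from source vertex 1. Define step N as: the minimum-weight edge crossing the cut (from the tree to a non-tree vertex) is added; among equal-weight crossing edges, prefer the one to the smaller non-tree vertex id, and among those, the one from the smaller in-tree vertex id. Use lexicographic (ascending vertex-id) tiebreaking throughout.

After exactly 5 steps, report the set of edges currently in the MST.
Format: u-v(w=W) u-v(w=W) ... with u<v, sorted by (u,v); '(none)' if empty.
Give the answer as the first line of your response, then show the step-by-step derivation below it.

0-3(w=7) 0-4(w=4) 0-5(w=5) 1-3(w=5) 2-3(w=2)

step 1: add edge 1-3 (w=5); MST = {1-3(w=5)}
step 2: add edge 2-3 (w=2); MST = {1-3(w=5) 2-3(w=2)}
step 3: add edge 0-3 (w=7); MST = {0-3(w=7) 1-3(w=5) 2-3(w=2)}
step 4: add edge 0-4 (w=4); MST = {0-3(w=7) 0-4(w=4) 1-3(w=5) 2-3(w=2)}
step 5: add edge 0-5 (w=5); MST = {0-3(w=7) 0-4(w=4) 0-5(w=5) 1-3(w=5) 2-3(w=2)}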